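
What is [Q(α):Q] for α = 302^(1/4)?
[Q(α):Q] = 4

α is a root of x^4 - 302. By Eisenstein's criterion at the prime p = 2 (which divides the constant term 302 but p^2 = 4 does not, since 302 is squarefree), x^4 - 302 is irreducible over Q. Hence [Q(α):Q] = 4.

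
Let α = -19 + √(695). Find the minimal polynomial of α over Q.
m_α(x) = x^2 + 38x - 334

From α + 19 = √(695), squaring gives (α + 19)^2 = 695, i.e. α^2 + 38α + 361 = 695, so α^2 + 38α - 334 = 0. The discriminant of x^2 + 38x - 334 is (38)^2 - 4·(-334) = 1444 + 1336 = 2780, and 4·(695) is not a perfect square in Q since 695 is squarefree and ≠ 1. Hence x^2 + 38x - 334 is irreducible over Q and is the minimal polynomial of α.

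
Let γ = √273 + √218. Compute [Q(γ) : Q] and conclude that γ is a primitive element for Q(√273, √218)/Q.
[Q(γ) : Q] = 4 (equivalently, Q(γ) = Q(√273, √218))

Obviously Q(γ) ⊆ Q(√273, √218), and [Q(√273, √218):Q] = 4 (since 273, 218 are distinct squarefree integers > 1 with 59514 not a perfect square). To show equality we compute the minimal polynomial of γ. From γ = √273 + √218: γ^2 = 273 + 2√(59514) + 218 = 491 + 2√(59514), so γ^2 - 491 = 2√(59514); squaring, (γ^2 - 491)^2 = 4·59514, i.e. γ^4 - 982γ^2 + 241081 - 238056 = 0, i.e. γ^4 - 982γ^2 + 3025 = 0. So γ is a root of x^4 - 982x^2 + 3025. This polynomial is irreducible over Q: it has no rational root (each ±√273 ± √218 is irrational), and any factorization into two quadratics over Q would force √(59514) ∈ Q (pairing opposite roots) or √273, √218 ∈ Q (other pairings), all impossible. Hence [Q(γ):Q] = 4 = [Q(√273, √218):Q], so Q(γ) = Q(√273, √218).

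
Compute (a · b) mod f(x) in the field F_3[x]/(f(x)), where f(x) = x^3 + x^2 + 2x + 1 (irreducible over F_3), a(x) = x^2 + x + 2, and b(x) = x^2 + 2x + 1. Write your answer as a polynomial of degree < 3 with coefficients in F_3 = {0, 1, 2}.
a · b ≡ x^2 (mod f(x))

Multiply in F_3[x]: a(x)·b(x) = (x^2 + x + 2)·(x^2 + 2x + 1) = x^4 + 2x^2 + 2x + 2. This has degree ≥ 3, so divide by f(x) over F_3: x^4 + 2x^2 + 2x + 2 = (x + 2)·(x^3 + x^2 + 2x + 1) + (x^2). Hence a·b ≡ x^2 (mod f). (F_3[x]/(f) is a field with 3^3 = 27 elements since f is irreducible of degree 3.)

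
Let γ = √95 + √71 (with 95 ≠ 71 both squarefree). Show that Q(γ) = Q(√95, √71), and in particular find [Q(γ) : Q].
[Q(γ) : Q] = 4 (equivalently, Q(γ) = Q(√95, √71))

Obviously Q(γ) ⊆ Q(√95, √71), and [Q(√95, √71):Q] = 4 (since 95, 71 are distinct squarefree integers > 1 with 6745 not a perfect square). To show equality we compute the minimal polynomial of γ. From γ = √95 + √71: γ^2 = 95 + 2√(6745) + 71 = 166 + 2√(6745), so γ^2 - 166 = 2√(6745); squaring, (γ^2 - 166)^2 = 4·6745, i.e. γ^4 - 332γ^2 + 27556 - 26980 = 0, i.e. γ^4 - 332γ^2 + 576 = 0. So γ is a root of x^4 - 332x^2 + 576. This polynomial is irreducible over Q: it has no rational root (each ±√95 ± √71 is irrational), and any factorization into two quadratics over Q would force √(6745) ∈ Q (pairing opposite roots) or √95, √71 ∈ Q (other pairings), all impossible. Hence [Q(γ):Q] = 4 = [Q(√95, √71):Q], so Q(γ) = Q(√95, √71).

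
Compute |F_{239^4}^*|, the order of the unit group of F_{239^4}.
|F_{239^4}^*| = 3262808640

F_{239^4} has 239^4 = 3262808641 elements; its multiplicative group consists of all nonzero elements, so |F_{239^4}^*| = 3262808641 - 1 = 3262808640. (It is cyclic since any finite subgroup of the multiplicative group of a field is cyclic.)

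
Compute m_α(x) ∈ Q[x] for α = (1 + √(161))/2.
m_α(x) = x^2 - x - 40

From 2α - 1 = √(161), squaring gives (2α - 1)^2 = 161, i.e. 4α^2 - 4α + 1 = 161, so α^2 - α + (1 - 161)/4 = 0. Since 161 ≡ 1 (mod 4), (1 - 161)/4 = -40 ∈ Z. The polynomial x^2 - x - 40 has discriminant 1 - 4·(-40) = 161, which is not a perfect square in Q (d = 161 is squarefree and ≠ 1), so x^2 - x - 40 is irreducible over Q. It is the minimal polynomial of α.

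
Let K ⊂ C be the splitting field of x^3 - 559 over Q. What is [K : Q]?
[K : Q] = 6

The roots of x^3 - 559 are ∛559, ω∛559, ω^2∛559 where ω = e^(2πi/3) is a primitive cube root of unity, so K = Q(∛559, ω). Now [Q(∛559):Q] = 3 (since 559 is not a perfect cube, x^3 - 559 is irreducible) and [Q(ω):Q] = 2. Both 2 and 3 divide [K:Q], and [K:Q] ≤ 3·2 = 6, so [K:Q] = 6. (Equivalently: Q(∛559) ⊂ R but ω ∉ R, so [K : Q(∛559)] = 2.)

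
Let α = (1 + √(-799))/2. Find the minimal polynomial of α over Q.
m_α(x) = x^2 - x + 200

From 2α - 1 = √(-799), squaring gives (2α - 1)^2 = -799, i.e. 4α^2 - 4α + 1 = -799, so α^2 - α + (1 + 799)/4 = 0. Since -799 ≡ 1 (mod 4), (1 + 799)/4 = 200 ∈ Z. The polynomial x^2 - x + 200 has discriminant 1 - 4·(200) = -799, which is not a perfect square in Q (d = -799 is squarefree and ≠ 1), so x^2 - x + 200 is irreducible over Q. It is the minimal polynomial of α.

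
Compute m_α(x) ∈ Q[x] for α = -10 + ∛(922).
m_α(x) = x^3 + 30x^2 + 300x + 78

Set β = α + 10 = ∛(922), so β^3 = 922. Then (α + 10)^3 - 922 = 0, i.e. α is a root of g(x) = (x + 10)^3 - 922 = x^3 + 30x^2 + 300x + 78. Since g(x) = h(x + 10) where h(x) = x^3 - 922, and h is irreducible over Q (because 922 is not a perfect cube, so h has no rational root, and a monic cubic with no rational root is irreducible), g is also irreducible (irreducibility is preserved under the substitution x → x + 10). Hence m_α(x) = x^3 + 30x^2 + 300x + 78.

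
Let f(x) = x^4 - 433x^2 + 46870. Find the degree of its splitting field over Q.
[K : Q] = 4

Solving the quadratic in x^2: x^2 = (433 ± √(433^2 - 4·46870))/2 = (433 ± √9)/2 = (433 ± 3)/2, giving x^2 = 218 or x^2 = 215. So f(x) = (x^2 - 218)(x^2 - 215) and the roots of f are ±√218, ±√215. Hence the splitting field is K = Q(√218, √215). Since 218 and 215 are distinct squarefree integers > 1, their product 46870 is not a perfect square, so √215 ∉ Q(√218). By the tower law [K:Q] = [Q(√218,√215):Q(√218)] · [Q(√218):Q] = 2 · 2 = 4.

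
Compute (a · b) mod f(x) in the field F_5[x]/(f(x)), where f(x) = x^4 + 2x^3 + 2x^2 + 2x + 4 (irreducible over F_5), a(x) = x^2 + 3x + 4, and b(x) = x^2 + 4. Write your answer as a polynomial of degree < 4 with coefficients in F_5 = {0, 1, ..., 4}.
a · b ≡ x^3 + x^2 + 2 (mod f(x))

Multiply in F_5[x]: a(x)·b(x) = (x^2 + 3x + 4)·(x^2 + 4) = x^4 + 3x^3 + 3x^2 + 2x + 1. This has degree ≥ 4, so divide by f(x) over F_5: x^4 + 3x^3 + 3x^2 + 2x + 1 = (1)·(x^4 + 2x^3 + 2x^2 + 2x + 4) + (x^3 + x^2 + 2). Hence a·b ≡ x^3 + x^2 + 2 (mod f). (F_5[x]/(f) is a field with 5^4 = 625 elements since f is irreducible of degree 4.)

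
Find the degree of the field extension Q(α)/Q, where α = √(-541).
[Q(α):Q] = 2

[Q(α):Q] equals the degree of the minimal polynomial of α. Here α^2 = -541 and x^2 + 541 is irreducible (d = -541 is squarefree, ≠ 1, hence not a square), so deg(m_α) = 2. Thus [Q(α):Q] = 2.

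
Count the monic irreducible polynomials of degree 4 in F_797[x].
There are 100872459618 monic irreducible polynomials of degree 4 over F_797

Each element of F_{797^4} that lies in no proper subfield is a root of exactly one monic irreducible of degree 4 over F_797, and each such polynomial has 4 distinct roots in F_{797^4}. By Möbius inversion the count is N_797(4) = (1/4) Σ_{d|4} μ(4/d) · 797^d = (1/4)(μ(4)·797^1 + μ(2)·797^2 + μ(1)·797^4) = 403489838472/4 = 100872459618.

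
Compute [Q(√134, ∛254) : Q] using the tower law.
[Q(√134, ∛254) : Q] = 6

Let L = Q(√134, ∛254). Since Q(√134) ⊂ L and [Q(√134):Q] = 2, the tower law gives 2 | [L:Q]. Likewise Q(∛254) ⊂ L with [Q(∛254):Q] = 3 (because 254 is not a perfect cube), so 3 | [L:Q]. As gcd(2,3) = 1, [L:Q] is divisible by 6. Conversely L is generated over Q by √134 and ∛254, so [L:Q] ≤ 2·3 = 6. Therefore [Q(√134, ∛254) : Q] = 6.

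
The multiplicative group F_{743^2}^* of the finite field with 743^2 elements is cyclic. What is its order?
|F_{743^2}^*| = 552048

F_{743^2} has 743^2 = 552049 elements; its multiplicative group consists of all nonzero elements, so |F_{743^2}^*| = 552049 - 1 = 552048. (It is cyclic since any finite subgroup of the multiplicative group of a field is cyclic.)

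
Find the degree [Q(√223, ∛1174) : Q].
[Q(√223, ∛1174) : Q] = 6

Let L = Q(√223, ∛1174). Since Q(√223) ⊂ L and [Q(√223):Q] = 2, the tower law gives 2 | [L:Q]. Likewise Q(∛1174) ⊂ L with [Q(∛1174):Q] = 3 (because 1174 is not a perfect cube), so 3 | [L:Q]. As gcd(2,3) = 1, [L:Q] is divisible by 6. Conversely L is generated over Q by √223 and ∛1174, so [L:Q] ≤ 2·3 = 6. Therefore [Q(√223, ∛1174) : Q] = 6.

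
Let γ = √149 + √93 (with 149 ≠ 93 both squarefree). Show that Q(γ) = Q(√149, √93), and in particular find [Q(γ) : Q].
[Q(γ) : Q] = 4 (equivalently, Q(γ) = Q(√149, √93))

Obviously Q(γ) ⊆ Q(√149, √93), and [Q(√149, √93):Q] = 4 (since 149, 93 are distinct squarefree integers > 1 with 13857 not a perfect square). To show equality we compute the minimal polynomial of γ. From γ = √149 + √93: γ^2 = 149 + 2√(13857) + 93 = 242 + 2√(13857), so γ^2 - 242 = 2√(13857); squaring, (γ^2 - 242)^2 = 4·13857, i.e. γ^4 - 484γ^2 + 58564 - 55428 = 0, i.e. γ^4 - 484γ^2 + 3136 = 0. So γ is a root of x^4 - 484x^2 + 3136. This polynomial is irreducible over Q: it has no rational root (each ±√149 ± √93 is irrational), and any factorization into two quadratics over Q would force √(13857) ∈ Q (pairing opposite roots) or √149, √93 ∈ Q (other pairings), all impossible. Hence [Q(γ):Q] = 4 = [Q(√149, √93):Q], so Q(γ) = Q(√149, √93).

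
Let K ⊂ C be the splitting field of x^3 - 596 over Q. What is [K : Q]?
[K : Q] = 6

The roots of x^3 - 596 are ∛596, ω∛596, ω^2∛596 where ω = e^(2πi/3) is a primitive cube root of unity, so K = Q(∛596, ω). Now [Q(∛596):Q] = 3 (since 596 is not a perfect cube, x^3 - 596 is irreducible) and [Q(ω):Q] = 2. Both 2 and 3 divide [K:Q], and [K:Q] ≤ 3·2 = 6, so [K:Q] = 6. (Equivalently: Q(∛596) ⊂ R but ω ∉ R, so [K : Q(∛596)] = 2.)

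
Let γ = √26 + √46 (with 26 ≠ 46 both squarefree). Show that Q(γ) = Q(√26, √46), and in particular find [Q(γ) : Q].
[Q(γ) : Q] = 4 (equivalently, Q(γ) = Q(√26, √46))

Obviously Q(γ) ⊆ Q(√26, √46), and [Q(√26, √46):Q] = 4 (since 26, 46 are distinct squarefree integers > 1 with 1196 not a perfect square). To show equality we compute the minimal polynomial of γ. From γ = √26 + √46: γ^2 = 26 + 2√(1196) + 46 = 72 + 2√(1196), so γ^2 - 72 = 2√(1196); squaring, (γ^2 - 72)^2 = 4·1196, i.e. γ^4 - 144γ^2 + 5184 - 4784 = 0, i.e. γ^4 - 144γ^2 + 400 = 0. So γ is a root of x^4 - 144x^2 + 400. This polynomial is irreducible over Q: it has no rational root (each ±√26 ± √46 is irrational), and any factorization into two quadratics over Q would force √(1196) ∈ Q (pairing opposite roots) or √26, √46 ∈ Q (other pairings), all impossible. Hence [Q(γ):Q] = 4 = [Q(√26, √46):Q], so Q(γ) = Q(√26, √46).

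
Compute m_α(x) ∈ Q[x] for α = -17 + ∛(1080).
m_α(x) = x^3 + 51x^2 + 867x + 3833

Set β = α + 17 = ∛(1080), so β^3 = 1080. Then (α + 17)^3 - 1080 = 0, i.e. α is a root of g(x) = (x + 17)^3 - 1080 = x^3 + 51x^2 + 867x + 3833. Since g(x) = h(x + 17) where h(x) = x^3 - 1080, and h is irreducible over Q (because 1080 is not a perfect cube, so h has no rational root, and a monic cubic with no rational root is irreducible), g is also irreducible (irreducibility is preserved under the substitution x → x + 17). Hence m_α(x) = x^3 + 51x^2 + 867x + 3833.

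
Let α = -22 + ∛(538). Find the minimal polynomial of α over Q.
m_α(x) = x^3 + 66x^2 + 1452x + 10110

Set β = α + 22 = ∛(538), so β^3 = 538. Then (α + 22)^3 - 538 = 0, i.e. α is a root of g(x) = (x + 22)^3 - 538 = x^3 + 66x^2 + 1452x + 10110. Since g(x) = h(x + 22) where h(x) = x^3 - 538, and h is irreducible over Q (because 538 is not a perfect cube, so h has no rational root, and a monic cubic with no rational root is irreducible), g is also irreducible (irreducibility is preserved under the substitution x → x + 22). Hence m_α(x) = x^3 + 66x^2 + 1452x + 10110.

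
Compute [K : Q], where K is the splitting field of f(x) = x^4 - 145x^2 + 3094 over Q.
[K : Q] = 4

Solving the quadratic in x^2: x^2 = (145 ± √(145^2 - 4·3094))/2 = (145 ± √8649)/2 = (145 ± 93)/2, giving x^2 = 26 or x^2 = 119. So f(x) = (x^2 - 26)(x^2 - 119) and the roots of f are ±√26, ±√119. Hence the splitting field is K = Q(√26, √119). Since 26 and 119 are distinct squarefree integers > 1, their product 3094 is not a perfect square, so √119 ∉ Q(√26). By the tower law [K:Q] = [Q(√26,√119):Q(√26)] · [Q(√26):Q] = 2 · 2 = 4.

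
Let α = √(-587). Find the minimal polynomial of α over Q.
m_α(x) = x^2 + 587

α satisfies α^2 + 587 = 0, so x^2 + 587 annihilates α. Since d = -587 is squarefree and ≠ 1, it is not a perfect square in Q, so x^2 + 587 has no rational root and is therefore irreducible over Q (a degree-2 polynomial over a field is irreducible iff it has no root). Hence m_α(x) = x^2 + 587.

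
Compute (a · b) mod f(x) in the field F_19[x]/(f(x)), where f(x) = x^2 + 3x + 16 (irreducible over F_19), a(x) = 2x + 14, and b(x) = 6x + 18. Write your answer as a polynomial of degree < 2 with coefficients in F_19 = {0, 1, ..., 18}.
a · b ≡ 8x + 3 (mod f(x))

Multiply in F_19[x]: a(x)·b(x) = (2x + 14)·(6x + 18) = 12x^2 + 6x + 5. This has degree ≥ 2, so divide by f(x) over F_19: 12x^2 + 6x + 5 = (12)·(x^2 + 3x + 16) + (8x + 3). Hence a·b ≡ 8x + 3 (mod f). (F_19[x]/(f) is a field with 19^2 = 361 elements since f is irreducible of degree 2.)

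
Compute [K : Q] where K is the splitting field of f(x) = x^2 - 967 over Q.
[K : Q] = 2

f(x) = x^2 - 967 factors as (x - √967)(x + √967). The splitting field is K = Q(√967). Since 967 is squarefree and > 1, it is not a perfect square, so x^2 - 967 is irreducible over Q and [Q(√967) : Q] = 2. Hence [K : Q] = 2.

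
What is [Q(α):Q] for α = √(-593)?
[Q(α):Q] = 2

[Q(α):Q] equals the degree of the minimal polynomial of α. Here α^2 = -593 and x^2 + 593 is irreducible (d = -593 is squarefree, ≠ 1, hence not a square), so deg(m_α) = 2. Thus [Q(α):Q] = 2.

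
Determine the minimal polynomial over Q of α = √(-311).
m_α(x) = x^2 + 311

α satisfies α^2 + 311 = 0, so x^2 + 311 annihilates α. Since d = -311 is squarefree and ≠ 1, it is not a perfect square in Q, so x^2 + 311 has no rational root and is therefore irreducible over Q (a degree-2 polynomial over a field is irreducible iff it has no root). Hence m_α(x) = x^2 + 311.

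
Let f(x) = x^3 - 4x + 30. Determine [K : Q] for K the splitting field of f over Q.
[K : Q] = 6

By the rational root test, any rational root of the monic integer polynomial f(x) = x^3 - 4x + 30 must be an integer dividing the constant term 30, i.e. one of ±{1, 2, 3, 5, 6, 10, 15, 30}. Evaluating: f(1) = 27, f(-1) = 33, f(2) = 30, f(-2) = 30, f(3) = 45, f(-3) = 15, f(5) = 135, f(-5) = -75, f(6) = 222, f(-6) = -162, f(10) = 990, f(-10) = -930, f(15) = 3345, f(-15) = -3285, f(30) = 26910, f(-30) = -26850; none is 0, so f has no rational root and is therefore irreducible over Q (a cubic with no linear factor over a field is irreducible). For an irreducible cubic, the Galois group is A_3 or S_3 according as the discriminant disc(f) = -4a^3 - 27b^2 = -4·(-4)^3 - 27·(30)^2 = -24044 is or is not a square in Q. Here disc(f) = -24044 is not a perfect square in Q, so the Galois group of f over Q is not contained in A_3 and must be all of S_3. The splitting field has degree |S_3| = 6 over Q, so [K : Q] = 6.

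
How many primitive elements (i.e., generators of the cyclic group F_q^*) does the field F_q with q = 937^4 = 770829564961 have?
There are φ(770829564960) = 160207331328 primitive elements

F_q^* is cyclic of order q - 1 = 770829564960. A cyclic group of order m has exactly φ(m) generators. Here m = 770829564960 = 2^5 · 3^2 · 5 · 7 · 13 · 67 · 87797, so the number of primitive elements is φ(770829564960) = 160207331328.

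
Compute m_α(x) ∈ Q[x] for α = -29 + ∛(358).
m_α(x) = x^3 + 87x^2 + 2523x + 24031

Set β = α + 29 = ∛(358), so β^3 = 358. Then (α + 29)^3 - 358 = 0, i.e. α is a root of g(x) = (x + 29)^3 - 358 = x^3 + 87x^2 + 2523x + 24031. Since g(x) = h(x + 29) where h(x) = x^3 - 358, and h is irreducible over Q (because 358 is not a perfect cube, so h has no rational root, and a monic cubic with no rational root is irreducible), g is also irreducible (irreducibility is preserved under the substitution x → x + 29). Hence m_α(x) = x^3 + 87x^2 + 2523x + 24031.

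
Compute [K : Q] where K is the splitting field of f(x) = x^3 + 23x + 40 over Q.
[K : Q] = 6

By the rational root test, any rational root of the monic integer polynomial f(x) = x^3 + 23x + 40 must be an integer dividing the constant term 40, i.e. one of ±{1, 2, 4, 5, 8, 10, 20, 40}. Evaluating: f(1) = 64, f(-1) = 16, f(2) = 94, f(-2) = -14, f(4) = 196, f(-4) = -116, f(5) = 280, f(-5) = -200, f(8) = 736, f(-8) = -656, f(10) = 1270, f(-10) = -1190, f(20) = 8500, f(-20) = -8420, f(40) = 64960, f(-40) = -64880; none is 0, so f has no rational root and is therefore irreducible over Q (a cubic with no linear factor over a field is irreducible). For an irreducible cubic, the Galois group is A_3 or S_3 according as the discriminant disc(f) = -4a^3 - 27b^2 = -4·(23)^3 - 27·(40)^2 = -91868 is or is not a square in Q. Here disc(f) = -91868 is not a perfect square in Q, so the Galois group of f over Q is not contained in A_3 and must be all of S_3. The splitting field has degree |S_3| = 6 over Q, so [K : Q] = 6.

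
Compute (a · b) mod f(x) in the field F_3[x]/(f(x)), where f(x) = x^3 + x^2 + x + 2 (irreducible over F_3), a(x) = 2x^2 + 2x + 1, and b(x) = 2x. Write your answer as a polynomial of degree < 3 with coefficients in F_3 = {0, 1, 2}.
a · b ≡ x + 1 (mod f(x))

Multiply in F_3[x]: a(x)·b(x) = (2x^2 + 2x + 1)·(2x) = x^3 + x^2 + 2x. This has degree ≥ 3, so divide by f(x) over F_3: x^3 + x^2 + 2x = (1)·(x^3 + x^2 + x + 2) + (x + 1). Hence a·b ≡ x + 1 (mod f). (F_3[x]/(f) is a field with 3^3 = 27 elements since f is irreducible of degree 3.)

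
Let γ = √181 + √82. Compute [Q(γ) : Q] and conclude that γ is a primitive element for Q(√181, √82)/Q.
[Q(γ) : Q] = 4 (equivalently, Q(γ) = Q(√181, √82))

Obviously Q(γ) ⊆ Q(√181, √82), and [Q(√181, √82):Q] = 4 (since 181, 82 are distinct squarefree integers > 1 with 14842 not a perfect square). To show equality we compute the minimal polynomial of γ. From γ = √181 + √82: γ^2 = 181 + 2√(14842) + 82 = 263 + 2√(14842), so γ^2 - 263 = 2√(14842); squaring, (γ^2 - 263)^2 = 4·14842, i.e. γ^4 - 526γ^2 + 69169 - 59368 = 0, i.e. γ^4 - 526γ^2 + 9801 = 0. So γ is a root of x^4 - 526x^2 + 9801. This polynomial is irreducible over Q: it has no rational root (each ±√181 ± √82 is irrational), and any factorization into two quadratics over Q would force √(14842) ∈ Q (pairing opposite roots) or √181, √82 ∈ Q (other pairings), all impossible. Hence [Q(γ):Q] = 4 = [Q(√181, √82):Q], so Q(γ) = Q(√181, √82).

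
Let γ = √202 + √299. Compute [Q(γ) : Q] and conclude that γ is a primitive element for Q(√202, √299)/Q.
[Q(γ) : Q] = 4 (equivalently, Q(γ) = Q(√202, √299))

Obviously Q(γ) ⊆ Q(√202, √299), and [Q(√202, √299):Q] = 4 (since 202, 299 are distinct squarefree integers > 1 with 60398 not a perfect square). To show equality we compute the minimal polynomial of γ. From γ = √202 + √299: γ^2 = 202 + 2√(60398) + 299 = 501 + 2√(60398), so γ^2 - 501 = 2√(60398); squaring, (γ^2 - 501)^2 = 4·60398, i.e. γ^4 - 1002γ^2 + 251001 - 241592 = 0, i.e. γ^4 - 1002γ^2 + 9409 = 0. So γ is a root of x^4 - 1002x^2 + 9409. This polynomial is irreducible over Q: it has no rational root (each ±√202 ± √299 is irrational), and any factorization into two quadratics over Q would force √(60398) ∈ Q (pairing opposite roots) or √202, √299 ∈ Q (other pairings), all impossible. Hence [Q(γ):Q] = 4 = [Q(√202, √299):Q], so Q(γ) = Q(√202, √299).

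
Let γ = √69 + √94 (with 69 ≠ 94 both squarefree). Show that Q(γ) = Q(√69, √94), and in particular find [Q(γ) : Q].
[Q(γ) : Q] = 4 (equivalently, Q(γ) = Q(√69, √94))

Obviously Q(γ) ⊆ Q(√69, √94), and [Q(√69, √94):Q] = 4 (since 69, 94 are distinct squarefree integers > 1 with 6486 not a perfect square). To show equality we compute the minimal polynomial of γ. From γ = √69 + √94: γ^2 = 69 + 2√(6486) + 94 = 163 + 2√(6486), so γ^2 - 163 = 2√(6486); squaring, (γ^2 - 163)^2 = 4·6486, i.e. γ^4 - 326γ^2 + 26569 - 25944 = 0, i.e. γ^4 - 326γ^2 + 625 = 0. So γ is a root of x^4 - 326x^2 + 625. This polynomial is irreducible over Q: it has no rational root (each ±√69 ± √94 is irrational), and any factorization into two quadratics over Q would force √(6486) ∈ Q (pairing opposite roots) or √69, √94 ∈ Q (other pairings), all impossible. Hence [Q(γ):Q] = 4 = [Q(√69, √94):Q], so Q(γ) = Q(√69, √94).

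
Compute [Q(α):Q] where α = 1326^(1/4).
[Q(α):Q] = 4

α is a root of x^4 - 1326. By Eisenstein's criterion at the prime p = 2 (which divides the constant term 1326 but p^2 = 4 does not, since 1326 is squarefree), x^4 - 1326 is irreducible over Q. Hence [Q(α):Q] = 4.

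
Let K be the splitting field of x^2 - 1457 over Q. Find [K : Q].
[K : Q] = 2

f(x) = x^2 - 1457 factors as (x - √1457)(x + √1457). The splitting field is K = Q(√1457). Since 1457 is squarefree and > 1, it is not a perfect square, so x^2 - 1457 is irreducible over Q and [Q(√1457) : Q] = 2. Hence [K : Q] = 2.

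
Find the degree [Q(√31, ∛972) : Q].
[Q(√31, ∛972) : Q] = 6

Let L = Q(√31, ∛972). Since Q(√31) ⊂ L and [Q(√31):Q] = 2, the tower law gives 2 | [L:Q]. Likewise Q(∛972) ⊂ L with [Q(∛972):Q] = 3 (because 972 is not a perfect cube), so 3 | [L:Q]. As gcd(2,3) = 1, [L:Q] is divisible by 6. Conversely L is generated over Q by √31 and ∛972, so [L:Q] ≤ 2·3 = 6. Therefore [Q(√31, ∛972) : Q] = 6.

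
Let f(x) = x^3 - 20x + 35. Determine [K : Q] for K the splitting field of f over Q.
[K : Q] = 6

By the rational root test, any rational root of the monic integer polynomial f(x) = x^3 - 20x + 35 must be an integer dividing the constant term 35, i.e. one of ±{1, 5, 7, 35}. Evaluating: f(1) = 16, f(-1) = 54, f(5) = 60, f(-5) = 10, f(7) = 238, f(-7) = -168, f(35) = 42210, f(-35) = -42140; none is 0, so f has no rational root and is therefore irreducible over Q (a cubic with no linear factor over a field is irreducible). For an irreducible cubic, the Galois group is A_3 or S_3 according as the discriminant disc(f) = -4a^3 - 27b^2 = -4·(-20)^3 - 27·(35)^2 = -1075 is or is not a square in Q. Here disc(f) = -1075 is not a perfect square in Q, so the Galois group of f over Q is not contained in A_3 and must be all of S_3. The splitting field has degree |S_3| = 6 over Q, so [K : Q] = 6.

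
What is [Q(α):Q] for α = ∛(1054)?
[Q(α):Q] = 3

The minimal polynomial of α is x^3 - 1054, irreducible over Q since 1054 is not a perfect cube (so x^3 - 1054 has no rational root). Hence [Q(α):Q] = deg(m_α) = 3.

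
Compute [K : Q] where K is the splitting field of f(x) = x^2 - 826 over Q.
[K : Q] = 2

f(x) = x^2 - 826 factors as (x - √826)(x + √826). The splitting field is K = Q(√826). Since 826 is squarefree and > 1, it is not a perfect square, so x^2 - 826 is irreducible over Q and [Q(√826) : Q] = 2. Hence [K : Q] = 2.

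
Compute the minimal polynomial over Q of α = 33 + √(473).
m_α(x) = x^2 - 66x + 616

From α - 33 = √(473), squaring gives (α - 33)^2 = 473, i.e. α^2 - 66α + 1089 = 473, so α^2 - 66α + 616 = 0. The discriminant of x^2 - 66x + 616 is (-66)^2 - 4·(616) = 4356 - 2464 = 1892, and 4·(473) is not a perfect square in Q since 473 is squarefree and ≠ 1. Hence x^2 - 66x + 616 is irreducible over Q and is the minimal polynomial of α.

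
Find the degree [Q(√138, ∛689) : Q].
[Q(√138, ∛689) : Q] = 6

Let L = Q(√138, ∛689). Since Q(√138) ⊂ L and [Q(√138):Q] = 2, the tower law gives 2 | [L:Q]. Likewise Q(∛689) ⊂ L with [Q(∛689):Q] = 3 (because 689 is not a perfect cube), so 3 | [L:Q]. As gcd(2,3) = 1, [L:Q] is divisible by 6. Conversely L is generated over Q by √138 and ∛689, so [L:Q] ≤ 2·3 = 6. Therefore [Q(√138, ∛689) : Q] = 6.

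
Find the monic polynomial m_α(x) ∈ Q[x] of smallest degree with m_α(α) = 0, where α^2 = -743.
m_α(x) = x^2 + 743

α satisfies α^2 + 743 = 0, so x^2 + 743 annihilates α. Since d = -743 is squarefree and ≠ 1, it is not a perfect square in Q, so x^2 + 743 has no rational root and is therefore irreducible over Q (a degree-2 polynomial over a field is irreducible iff it has no root). Hence m_α(x) = x^2 + 743.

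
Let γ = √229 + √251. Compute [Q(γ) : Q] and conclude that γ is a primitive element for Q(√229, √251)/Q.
[Q(γ) : Q] = 4 (equivalently, Q(γ) = Q(√229, √251))

Obviously Q(γ) ⊆ Q(√229, √251), and [Q(√229, √251):Q] = 4 (since 229, 251 are distinct squarefree integers > 1 with 57479 not a perfect square). To show equality we compute the minimal polynomial of γ. From γ = √229 + √251: γ^2 = 229 + 2√(57479) + 251 = 480 + 2√(57479), so γ^2 - 480 = 2√(57479); squaring, (γ^2 - 480)^2 = 4·57479, i.e. γ^4 - 960γ^2 + 230400 - 229916 = 0, i.e. γ^4 - 960γ^2 + 484 = 0. So γ is a root of x^4 - 960x^2 + 484. This polynomial is irreducible over Q: it has no rational root (each ±√229 ± √251 is irrational), and any factorization into two quadratics over Q would force √(57479) ∈ Q (pairing opposite roots) or √229, √251 ∈ Q (other pairings), all impossible. Hence [Q(γ):Q] = 4 = [Q(√229, √251):Q], so Q(γ) = Q(√229, √251).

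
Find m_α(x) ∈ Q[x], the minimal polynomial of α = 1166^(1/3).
m_α(x) = x^3 - 1166

α satisfies α^3 = 1166, so x^3 - 1166 annihilates α. By the rational root test, a rational root p/q (in lowest terms) of x^3 - 1166 would satisfy p^3 = 1166 q^3, forcing q = 1 and p^3 = 1166; but 1166 is not a perfect cube, contradiction. A monic cubic over Q with no rational root is irreducible (any nontrivial factorization would include a linear factor). Hence x^3 - 1166 is the minimal polynomial of α, and in particular [Q(α):Q] = 3.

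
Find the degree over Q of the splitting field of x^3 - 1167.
[K : Q] = 6

The roots of x^3 - 1167 are ∛1167, ω∛1167, ω^2∛1167 where ω = e^(2πi/3) is a primitive cube root of unity, so K = Q(∛1167, ω). Now [Q(∛1167):Q] = 3 (since 1167 is not a perfect cube, x^3 - 1167 is irreducible) and [Q(ω):Q] = 2. Both 2 and 3 divide [K:Q], and [K:Q] ≤ 3·2 = 6, so [K:Q] = 6. (Equivalently: Q(∛1167) ⊂ R but ω ∉ R, so [K : Q(∛1167)] = 2.)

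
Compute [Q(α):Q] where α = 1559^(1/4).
[Q(α):Q] = 4

α is a root of x^4 - 1559. By Eisenstein's criterion at the prime p = 1559 (which divides the constant term 1559 but p^2 = 2430481 does not, since 1559 is squarefree), x^4 - 1559 is irreducible over Q. Hence [Q(α):Q] = 4.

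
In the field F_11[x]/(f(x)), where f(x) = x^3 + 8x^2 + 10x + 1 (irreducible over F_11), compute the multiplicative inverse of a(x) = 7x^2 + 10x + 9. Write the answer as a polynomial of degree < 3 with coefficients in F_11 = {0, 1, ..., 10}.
a(x)^(-1) ≡ 9x + 1 (mod f(x))

Since f is irreducible over F_11, F_11[x]/(f) is a field and a(x) ≠ 0 has an inverse. Apply the extended Euclidean algorithm to f(x) and a(x) in F_11[x]: f(x) = (8x + 7)·a(x) + (4). The last nonzero remainder is the constant 4 = gcd(f, a) in F_11. Back-substituting through the division chain expresses 4 = s(x)·a(x) + t(x)·f(x) with s(x) ≡ 3x + 4 (mod f), so (3x + 4)·a(x) ≡ 4 (mod f). Multiplying by 4^(-1) ≡ 3 in F_11 gives a(x)^(-1) ≡ 3·(3x + 4) ≡ 9x + 1 (mod f). Check: (7x^2 + 10x + 9)·(9x + 1) = 8x^3 + 9x^2 + 3x + 9 ≡ 1 (mod x^3 + 8x^2 + 10x + 1).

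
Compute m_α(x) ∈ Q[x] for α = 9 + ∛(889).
m_α(x) = x^3 - 27x^2 + 243x - 1618

Set β = α - 9 = ∛(889), so β^3 = 889. Then (α - 9)^3 - 889 = 0, i.e. α is a root of g(x) = (x - 9)^3 - 889 = x^3 - 27x^2 + 243x - 1618. Since g(x) = h(x - 9) where h(x) = x^3 - 889, and h is irreducible over Q (because 889 is not a perfect cube, so h has no rational root, and a monic cubic with no rational root is irreducible), g is also irreducible (irreducibility is preserved under the substitution x → x - 9). Hence m_α(x) = x^3 - 27x^2 + 243x - 1618.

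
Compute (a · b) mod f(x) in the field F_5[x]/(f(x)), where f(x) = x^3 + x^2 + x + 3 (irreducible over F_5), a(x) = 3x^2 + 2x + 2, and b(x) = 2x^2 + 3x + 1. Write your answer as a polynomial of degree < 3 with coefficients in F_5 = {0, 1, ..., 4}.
a · b ≡ 3x + 1 (mod f(x))

Multiply in F_5[x]: a(x)·b(x) = (3x^2 + 2x + 2)·(2x^2 + 3x + 1) = x^4 + 3x^3 + 3x^2 + 3x + 2. This has degree ≥ 3, so divide by f(x) over F_5: x^4 + 3x^3 + 3x^2 + 3x + 2 = (x + 2)·(x^3 + x^2 + x + 3) + (3x + 1). Hence a·b ≡ 3x + 1 (mod f). (F_5[x]/(f) is a field with 5^3 = 125 elements since f is irreducible of degree 3.)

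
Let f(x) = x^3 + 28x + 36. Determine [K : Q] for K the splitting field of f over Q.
[K : Q] = 6

By the rational root test, any rational root of the monic integer polynomial f(x) = x^3 + 28x + 36 must be an integer dividing the constant term 36, i.e. one of ±{1, 2, 3, 4, 6, 9, 12, 18, 36}. Evaluating: f(1) = 65, f(-1) = 7, f(2) = 100, f(-2) = -28, f(3) = 147, f(-3) = -75, f(4) = 212, f(-4) = -140, f(6) = 420, f(-6) = -348, f(9) = 1017, f(-9) = -945, f(12) = 2100, f(-12) = -2028, f(18) = 6372, f(-18) = -6300, f(36) = 47700, f(-36) = -47628; none is 0, so f has no rational root and is therefore irreducible over Q (a cubic with no linear factor over a field is irreducible). For an irreducible cubic, the Galois group is A_3 or S_3 according as the discriminant disc(f) = -4a^3 - 27b^2 = -4·(28)^3 - 27·(36)^2 = -122800 is or is not a square in Q. Here disc(f) = -122800 is not a perfect square in Q, so the Galois group of f over Q is not contained in A_3 and must be all of S_3. The splitting field has degree |S_3| = 6 over Q, so [K : Q] = 6.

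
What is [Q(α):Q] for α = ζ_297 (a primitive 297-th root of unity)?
[Q(α):Q] = 180

The minimal polynomial of ζ_297 over Q is the 297-th cyclotomic polynomial Φ_297(x), which is irreducible over Q and has degree φ(297) = 180. Hence [Q(α):Q] = φ(297) = 180.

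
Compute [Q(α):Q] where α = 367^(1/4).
[Q(α):Q] = 4

α is a root of x^4 - 367. By Eisenstein's criterion at the prime p = 367 (which divides the constant term 367 but p^2 = 134689 does not, since 367 is squarefree), x^4 - 367 is irreducible over Q. Hence [Q(α):Q] = 4.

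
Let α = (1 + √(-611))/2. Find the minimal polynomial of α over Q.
m_α(x) = x^2 - x + 153

From 2α - 1 = √(-611), squaring gives (2α - 1)^2 = -611, i.e. 4α^2 - 4α + 1 = -611, so α^2 - α + (1 + 611)/4 = 0. Since -611 ≡ 1 (mod 4), (1 + 611)/4 = 153 ∈ Z. The polynomial x^2 - x + 153 has discriminant 1 - 4·(153) = -611, which is not a perfect square in Q (d = -611 is squarefree and ≠ 1), so x^2 - x + 153 is irreducible over Q. It is the minimal polynomial of α.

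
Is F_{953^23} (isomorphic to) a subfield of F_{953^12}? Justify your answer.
No: F_{953^23} is not a subfield of F_{953^12}

F_{p^m} embeds in F_{p^n} iff m | n. Here 23 ∤ 12 (since 12 = 0·23 + 12 with remainder 12 ≠ 0), so F_{953^23} is not a subfield of F_{953^12}. Equivalently: if it were, the tower law would give 23 = [F_{953^23}:F_953] dividing [F_{953^12}:F_953] = 12, contradiction.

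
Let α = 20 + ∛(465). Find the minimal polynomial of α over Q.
m_α(x) = x^3 - 60x^2 + 1200x - 8465

Set β = α - 20 = ∛(465), so β^3 = 465. Then (α - 20)^3 - 465 = 0, i.e. α is a root of g(x) = (x - 20)^3 - 465 = x^3 - 60x^2 + 1200x - 8465. Since g(x) = h(x - 20) where h(x) = x^3 - 465, and h is irreducible over Q (because 465 is not a perfect cube, so h has no rational root, and a monic cubic with no rational root is irreducible), g is also irreducible (irreducibility is preserved under the substitution x → x - 20). Hence m_α(x) = x^3 - 60x^2 + 1200x - 8465.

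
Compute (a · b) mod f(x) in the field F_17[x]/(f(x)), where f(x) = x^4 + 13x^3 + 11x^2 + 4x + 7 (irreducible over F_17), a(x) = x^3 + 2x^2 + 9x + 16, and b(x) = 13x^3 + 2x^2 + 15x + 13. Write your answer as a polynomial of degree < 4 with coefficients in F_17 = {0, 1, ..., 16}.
a · b ≡ 11x^3 + 11x^2 + 7x + 6 (mod f(x))

Multiply in F_17[x]: a(x)·b(x) = (x^3 + 2x^2 + 9x + 16)·(13x^3 + 2x^2 + 15x + 13) = 13x^6 + 11x^5 + 14x^3 + 6x^2 + 4. This has degree ≥ 4, so divide by f(x) over F_17: 13x^6 + 11x^5 + 14x^3 + 6x^2 + 4 = (13x^2 + 12x + 7)·(x^4 + 13x^3 + 11x^2 + 4x + 7) + (11x^3 + 11x^2 + 7x + 6). Hence a·b ≡ 11x^3 + 11x^2 + 7x + 6 (mod f). (F_17[x]/(f) is a field with 17^4 = 83521 elements since f is irreducible of degree 4.)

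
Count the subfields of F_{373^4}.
F_{373^4} has 3 subfields

The subfields of F_{p^n} are exactly the fields F_{p^d} for d | n (each is the fixed field of the unique index-d subgroup of Gal(F_{p^n}/F_p) ≅ Z/nZ). The divisors of n = 4 are {1, 2, 4}, giving 3 subfields: F_{373^1}, F_{373^2}, F_{373^4}.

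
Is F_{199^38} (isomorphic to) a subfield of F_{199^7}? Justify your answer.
No: F_{199^38} is not a subfield of F_{199^7}

F_{p^m} embeds in F_{p^n} iff m | n. Here 38 ∤ 7 (since 7 = 0·38 + 7 with remainder 7 ≠ 0), so F_{199^38} is not a subfield of F_{199^7}. Equivalently: if it were, the tower law would give 38 = [F_{199^38}:F_199] dividing [F_{199^7}:F_199] = 7, contradiction.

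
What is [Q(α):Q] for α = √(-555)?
[Q(α):Q] = 2

[Q(α):Q] equals the degree of the minimal polynomial of α. Here α^2 = -555 and x^2 + 555 is irreducible (d = -555 is squarefree, ≠ 1, hence not a square), so deg(m_α) = 2. Thus [Q(α):Q] = 2.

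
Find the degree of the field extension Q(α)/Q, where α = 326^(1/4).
[Q(α):Q] = 4

α is a root of x^4 - 326. By Eisenstein's criterion at the prime p = 2 (which divides the constant term 326 but p^2 = 4 does not, since 326 is squarefree), x^4 - 326 is irreducible over Q. Hence [Q(α):Q] = 4.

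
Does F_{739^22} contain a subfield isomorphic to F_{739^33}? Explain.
No: F_{739^33} is not a subfield of F_{739^22}

F_{p^m} embeds in F_{p^n} iff m | n. Here 33 ∤ 22 (since 22 = 0·33 + 22 with remainder 22 ≠ 0), so F_{739^33} is not a subfield of F_{739^22}. Equivalently: if it were, the tower law would give 33 = [F_{739^33}:F_739] dividing [F_{739^22}:F_739] = 22, contradiction.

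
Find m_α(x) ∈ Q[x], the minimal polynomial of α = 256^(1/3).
m_α(x) = x^3 - 256

α satisfies α^3 = 256, so x^3 - 256 annihilates α. By the rational root test, a rational root p/q (in lowest terms) of x^3 - 256 would satisfy p^3 = 256 q^3, forcing q = 1 and p^3 = 256; but 256 is not a perfect cube, contradiction. A monic cubic over Q with no rational root is irreducible (any nontrivial factorization would include a linear factor). Hence x^3 - 256 is the minimal polynomial of α, and in particular [Q(α):Q] = 3.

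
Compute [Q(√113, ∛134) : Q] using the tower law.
[Q(√113, ∛134) : Q] = 6

Let L = Q(√113, ∛134). Since Q(√113) ⊂ L and [Q(√113):Q] = 2, the tower law gives 2 | [L:Q]. Likewise Q(∛134) ⊂ L with [Q(∛134):Q] = 3 (because 134 is not a perfect cube), so 3 | [L:Q]. As gcd(2,3) = 1, [L:Q] is divisible by 6. Conversely L is generated over Q by √113 and ∛134, so [L:Q] ≤ 2·3 = 6. Therefore [Q(√113, ∛134) : Q] = 6.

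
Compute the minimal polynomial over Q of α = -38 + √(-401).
m_α(x) = x^2 + 76x + 1845

From α + 38 = √(-401), squaring gives (α + 38)^2 = -401, i.e. α^2 + 76α + 1444 = -401, so α^2 + 76α + 1845 = 0. The discriminant of x^2 + 76x + 1845 is (76)^2 - 4·(1845) = 5776 - 7380 = -1604, and 4·(-401) is not a perfect square in Q since -401 is squarefree and ≠ 1. Hence x^2 + 76x + 1845 is irreducible over Q and is the minimal polynomial of α.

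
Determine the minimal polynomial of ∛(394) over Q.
m_α(x) = x^3 - 394

α satisfies α^3 = 394, so x^3 - 394 annihilates α. By the rational root test, a rational root p/q (in lowest terms) of x^3 - 394 would satisfy p^3 = 394 q^3, forcing q = 1 and p^3 = 394; but 394 is not a perfect cube, contradiction. A monic cubic over Q with no rational root is irreducible (any nontrivial factorization would include a linear factor). Hence x^3 - 394 is the minimal polynomial of α, and in particular [Q(α):Q] = 3.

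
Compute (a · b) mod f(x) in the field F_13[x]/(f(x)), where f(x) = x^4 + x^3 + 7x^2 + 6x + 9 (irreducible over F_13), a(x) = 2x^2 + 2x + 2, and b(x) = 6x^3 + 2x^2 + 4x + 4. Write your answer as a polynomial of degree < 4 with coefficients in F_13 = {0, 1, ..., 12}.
a · b ≡ x^3 + 11x^2 + x + 11 (mod f(x))

Multiply in F_13[x]: a(x)·b(x) = (2x^2 + 2x + 2)·(6x^3 + 2x^2 + 4x + 4) = 12x^5 + 3x^4 + 11x^3 + 7x^2 + 3x + 8. This has degree ≥ 4, so divide by f(x) over F_13: 12x^5 + 3x^4 + 11x^3 + 7x^2 + 3x + 8 = (12x + 4)·(x^4 + x^3 + 7x^2 + 6x + 9) + (x^3 + 11x^2 + x + 11). Hence a·b ≡ x^3 + 11x^2 + x + 11 (mod f). (F_13[x]/(f) is a field with 13^4 = 28561 elements since f is irreducible of degree 4.)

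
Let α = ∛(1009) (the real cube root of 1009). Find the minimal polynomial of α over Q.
m_α(x) = x^3 - 1009

α satisfies α^3 = 1009, so x^3 - 1009 annihilates α. By the rational root test, a rational root p/q (in lowest terms) of x^3 - 1009 would satisfy p^3 = 1009 q^3, forcing q = 1 and p^3 = 1009; but 1009 is not a perfect cube, contradiction. A monic cubic over Q with no rational root is irreducible (any nontrivial factorization would include a linear factor). Hence x^3 - 1009 is the minimal polynomial of α, and in particular [Q(α):Q] = 3.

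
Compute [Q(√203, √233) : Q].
[Q(√203, √233) : Q] = 4

[Q(√203):Q] = 2 (min poly x^2 - 203, irreducible since 203 is squarefree > 1). For the top step, suppose √233 ∈ Q(√203), say √233 = c + d√203 with c, d ∈ Q. Squaring: 233 = c^2 + 203d^2 + 2cd√203. Since √203 ∉ Q this forces 2cd = 0. If d = 0 then √233 = c ∈ Q, contradicting 233 squarefree > 1. If c = 0 then 233 = 203d^2, so 203·233 = (203d)^2 is a perfect square in Q — but 203·233 = 47299 is not a perfect square (since 203 and 233 are distinct squarefree integers). Contradiction. Hence √233 ∉ Q(√203), so x^2 - 233 stays irreducible over Q(√203) and [Q(√203, √233) : Q(√203)] = 2. By the tower law, [Q(√203, √233) : Q] = 2 · 2 = 4.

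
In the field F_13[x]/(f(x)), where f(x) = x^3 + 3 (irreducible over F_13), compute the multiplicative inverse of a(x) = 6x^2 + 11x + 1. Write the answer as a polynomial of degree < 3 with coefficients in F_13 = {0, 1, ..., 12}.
a(x)^(-1) ≡ 12x^2 + 12x + 2 (mod f(x))

Since f is irreducible over F_13, F_13[x]/(f) is a field and a(x) ≠ 0 has an inverse. Apply the extended Euclidean algorithm to f(x) and a(x) in F_13[x]: f(x) = (11x + 8)·a(x) + (5x + 8);  a(x) = (9x + 6)·(5x + 8) + (5). The last nonzero remainder is the constant 5 = gcd(f, a) in F_13. Back-substituting through the division chain expresses 5 = s(x)·a(x) + t(x)·f(x) with s(x) ≡ 8x^2 + 8x + 10 (mod f), so (8x^2 + 8x + 10)·a(x) ≡ 5 (mod f). Multiplying by 5^(-1) ≡ 8 in F_13 gives a(x)^(-1) ≡ 8·(8x^2 + 8x + 10) ≡ 12x^2 + 12x + 2 (mod f). Check: (6x^2 + 11x + 1)·(12x^2 + 12x + 2) = 7x^4 + 9x^3 + 8x + 2 ≡ 1 (mod x^3 + 3).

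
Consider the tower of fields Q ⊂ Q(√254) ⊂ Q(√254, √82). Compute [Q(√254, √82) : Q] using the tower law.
[Q(√254, √82) : Q] = 4

[Q(√254):Q] = 2 (min poly x^2 - 254, irreducible since 254 is squarefree > 1). For the top step, suppose √82 ∈ Q(√254), say √82 = c + d√254 with c, d ∈ Q. Squaring: 82 = c^2 + 254d^2 + 2cd√254. Since √254 ∉ Q this forces 2cd = 0. If d = 0 then √82 = c ∈ Q, contradicting 82 squarefree > 1. If c = 0 then 82 = 254d^2, so 254·82 = (254d)^2 is a perfect square in Q — but 254·82 = 20828 is not a perfect square (since 254 and 82 are distinct squarefree integers). Contradiction. Hence √82 ∉ Q(√254), so x^2 - 82 stays irreducible over Q(√254) and [Q(√254, √82) : Q(√254)] = 2. By the tower law, [Q(√254, √82) : Q] = 2 · 2 = 4.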